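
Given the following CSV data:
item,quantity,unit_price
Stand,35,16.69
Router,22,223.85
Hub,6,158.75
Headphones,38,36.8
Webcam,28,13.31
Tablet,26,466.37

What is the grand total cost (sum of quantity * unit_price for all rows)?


Computing row totals:
  Stand: 35 * 16.69 = 584.15
  Router: 22 * 223.85 = 4924.7
  Hub: 6 * 158.75 = 952.5
  Headphones: 38 * 36.8 = 1398.4
  Webcam: 28 * 13.31 = 372.68
  Tablet: 26 * 466.37 = 12125.62
Grand total = 584.15 + 4924.7 + 952.5 + 1398.4 + 372.68 + 12125.62 = 20358.05

ANSWER: 20358.05


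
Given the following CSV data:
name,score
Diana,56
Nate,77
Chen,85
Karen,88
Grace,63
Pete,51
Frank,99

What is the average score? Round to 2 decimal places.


Scores: 56, 77, 85, 88, 63, 51, 99
Sum = 519
Count = 7
Average = 519 / 7 = 74.14

ANSWER: 74.14


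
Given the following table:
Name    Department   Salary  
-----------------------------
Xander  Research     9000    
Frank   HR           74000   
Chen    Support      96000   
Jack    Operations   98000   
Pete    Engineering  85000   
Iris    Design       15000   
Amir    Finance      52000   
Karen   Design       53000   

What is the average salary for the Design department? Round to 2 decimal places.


Design department members:
  Iris: 15000
  Karen: 53000
Sum = 68000
Count = 2
Average = 68000 / 2 = 34000.00

ANSWER: 34000.00


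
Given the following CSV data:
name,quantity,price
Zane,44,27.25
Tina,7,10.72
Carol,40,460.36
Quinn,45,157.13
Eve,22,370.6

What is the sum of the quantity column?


Values in 'quantity' column:
  Row 1: 44
  Row 2: 7
  Row 3: 40
  Row 4: 45
  Row 5: 22
Sum = 44 + 7 + 40 + 45 + 22 = 158

ANSWER: 158


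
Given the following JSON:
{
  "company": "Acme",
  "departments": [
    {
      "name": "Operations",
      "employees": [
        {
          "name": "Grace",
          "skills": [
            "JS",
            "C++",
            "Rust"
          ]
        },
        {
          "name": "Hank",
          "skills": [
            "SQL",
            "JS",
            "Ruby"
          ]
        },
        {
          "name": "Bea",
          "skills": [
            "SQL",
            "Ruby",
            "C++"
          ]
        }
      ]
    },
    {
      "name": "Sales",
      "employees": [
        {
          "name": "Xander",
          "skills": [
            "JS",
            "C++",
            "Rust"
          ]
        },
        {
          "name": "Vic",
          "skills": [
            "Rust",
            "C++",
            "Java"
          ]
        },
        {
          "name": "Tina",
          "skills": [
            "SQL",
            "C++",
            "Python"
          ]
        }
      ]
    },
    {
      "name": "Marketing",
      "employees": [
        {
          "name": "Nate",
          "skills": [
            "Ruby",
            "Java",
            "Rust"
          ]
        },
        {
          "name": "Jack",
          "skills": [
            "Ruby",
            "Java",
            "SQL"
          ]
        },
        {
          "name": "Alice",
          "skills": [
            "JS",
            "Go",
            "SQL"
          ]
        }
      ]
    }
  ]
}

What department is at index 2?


Path: departments[2].name
Value: Marketing

ANSWER: Marketing


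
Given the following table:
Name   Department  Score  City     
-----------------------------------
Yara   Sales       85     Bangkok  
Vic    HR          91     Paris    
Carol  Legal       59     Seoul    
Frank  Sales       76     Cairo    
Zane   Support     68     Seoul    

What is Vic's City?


Row 2: Vic
City = Paris

ANSWER: Paris


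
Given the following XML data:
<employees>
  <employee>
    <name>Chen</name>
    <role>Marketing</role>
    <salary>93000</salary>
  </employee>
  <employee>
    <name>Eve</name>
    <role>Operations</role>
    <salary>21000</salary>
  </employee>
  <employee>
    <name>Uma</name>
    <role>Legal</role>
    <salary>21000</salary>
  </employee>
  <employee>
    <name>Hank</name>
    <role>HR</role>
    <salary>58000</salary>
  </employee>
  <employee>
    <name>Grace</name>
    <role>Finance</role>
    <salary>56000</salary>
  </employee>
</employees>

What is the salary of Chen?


Searching for <employee> with <name>Chen</name>
Found at position 1
<salary>93000</salary>

ANSWER: 93000


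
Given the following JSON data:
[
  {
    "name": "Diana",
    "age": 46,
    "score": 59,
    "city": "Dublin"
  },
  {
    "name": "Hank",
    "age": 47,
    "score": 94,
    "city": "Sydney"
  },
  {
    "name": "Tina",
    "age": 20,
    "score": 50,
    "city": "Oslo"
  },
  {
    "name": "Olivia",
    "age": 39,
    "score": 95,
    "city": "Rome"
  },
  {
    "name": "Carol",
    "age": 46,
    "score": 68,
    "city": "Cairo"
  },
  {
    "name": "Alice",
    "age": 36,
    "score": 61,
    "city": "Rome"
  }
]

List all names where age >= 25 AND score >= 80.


Checking both conditions:
  Diana (age=46, score=59) -> no
  Hank (age=47, score=94) -> YES
  Tina (age=20, score=50) -> no
  Olivia (age=39, score=95) -> YES
  Carol (age=46, score=68) -> no
  Alice (age=36, score=61) -> no


ANSWER: Hank, Olivia


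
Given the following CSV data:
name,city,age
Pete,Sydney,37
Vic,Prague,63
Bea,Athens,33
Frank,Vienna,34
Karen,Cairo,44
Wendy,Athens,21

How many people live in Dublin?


Scanning city column for 'Dublin':
Total matches: 0

ANSWER: 0


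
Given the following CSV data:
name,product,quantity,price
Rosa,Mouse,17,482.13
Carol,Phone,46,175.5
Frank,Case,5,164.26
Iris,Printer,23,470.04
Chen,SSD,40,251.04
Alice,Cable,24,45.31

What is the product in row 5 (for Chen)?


Row 5: Chen
Column 'product' = SSD

ANSWER: SSD


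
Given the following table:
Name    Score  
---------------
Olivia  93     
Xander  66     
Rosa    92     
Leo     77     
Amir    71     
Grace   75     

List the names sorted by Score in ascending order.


Sorting by Score (ascending):
  Xander: 66
  Amir: 71
  Grace: 75
  Leo: 77
  Rosa: 92
  Olivia: 93


ANSWER: Xander, Amir, Grace, Leo, Rosa, Olivia


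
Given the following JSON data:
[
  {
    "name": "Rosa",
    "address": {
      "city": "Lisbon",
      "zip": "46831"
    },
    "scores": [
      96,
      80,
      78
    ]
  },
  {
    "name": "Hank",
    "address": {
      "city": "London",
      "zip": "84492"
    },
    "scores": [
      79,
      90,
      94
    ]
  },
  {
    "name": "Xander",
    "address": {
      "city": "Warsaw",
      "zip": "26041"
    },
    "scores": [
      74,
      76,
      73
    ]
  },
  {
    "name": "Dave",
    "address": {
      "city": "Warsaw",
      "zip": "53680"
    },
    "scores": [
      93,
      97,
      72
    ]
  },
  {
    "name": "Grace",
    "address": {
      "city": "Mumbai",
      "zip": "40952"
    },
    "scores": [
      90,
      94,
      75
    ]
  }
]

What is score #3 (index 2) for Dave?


Path: records[3].scores[2]
Value: 72

ANSWER: 72


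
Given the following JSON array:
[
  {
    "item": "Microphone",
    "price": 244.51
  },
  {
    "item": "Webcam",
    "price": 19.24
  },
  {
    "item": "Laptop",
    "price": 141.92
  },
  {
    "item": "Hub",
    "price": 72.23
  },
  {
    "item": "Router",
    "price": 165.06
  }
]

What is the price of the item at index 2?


Array index 2 -> Laptop
price = 141.92

ANSWER: 141.92


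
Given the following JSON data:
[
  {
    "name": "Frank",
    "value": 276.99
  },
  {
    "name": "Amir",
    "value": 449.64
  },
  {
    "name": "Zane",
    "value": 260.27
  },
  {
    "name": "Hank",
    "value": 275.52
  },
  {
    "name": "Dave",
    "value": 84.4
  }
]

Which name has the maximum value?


Comparing values:
  Frank: 276.99
  Amir: 449.64
  Zane: 260.27
  Hank: 275.52
  Dave: 84.4
Maximum: Amir (449.64)

ANSWER: Amir


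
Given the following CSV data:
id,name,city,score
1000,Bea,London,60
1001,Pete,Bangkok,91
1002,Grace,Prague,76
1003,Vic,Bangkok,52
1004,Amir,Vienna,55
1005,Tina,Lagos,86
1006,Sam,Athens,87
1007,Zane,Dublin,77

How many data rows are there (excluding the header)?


Counting rows (excluding header):
Header: id,name,city,score
Data rows: 8

ANSWER: 8


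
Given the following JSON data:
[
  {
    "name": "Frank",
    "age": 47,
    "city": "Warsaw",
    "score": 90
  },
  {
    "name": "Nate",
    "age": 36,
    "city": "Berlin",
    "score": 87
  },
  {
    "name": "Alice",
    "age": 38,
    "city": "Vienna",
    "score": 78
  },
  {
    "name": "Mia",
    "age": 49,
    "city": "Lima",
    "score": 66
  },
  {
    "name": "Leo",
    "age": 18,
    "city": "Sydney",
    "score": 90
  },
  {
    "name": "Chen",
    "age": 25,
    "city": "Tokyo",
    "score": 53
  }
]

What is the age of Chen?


Looking up record where name = Chen
Record index: 5
Field 'age' = 25

ANSWER: 25


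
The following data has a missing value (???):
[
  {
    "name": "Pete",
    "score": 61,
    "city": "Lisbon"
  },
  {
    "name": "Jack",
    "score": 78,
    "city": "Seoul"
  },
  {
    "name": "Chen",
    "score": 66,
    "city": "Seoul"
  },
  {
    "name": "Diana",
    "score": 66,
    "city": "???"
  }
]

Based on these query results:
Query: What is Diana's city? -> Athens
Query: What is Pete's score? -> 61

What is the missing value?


The missing value is Diana's city
From query: Diana's city = Athens

ANSWER: Athens


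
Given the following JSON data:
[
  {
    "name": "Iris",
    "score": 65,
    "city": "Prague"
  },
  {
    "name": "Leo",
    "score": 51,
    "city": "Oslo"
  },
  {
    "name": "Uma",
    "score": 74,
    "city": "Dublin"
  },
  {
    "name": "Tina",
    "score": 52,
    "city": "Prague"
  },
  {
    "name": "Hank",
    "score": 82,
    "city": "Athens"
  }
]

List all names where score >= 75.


Filtering records where score >= 75:
  Iris (score=65) -> no
  Leo (score=51) -> no
  Uma (score=74) -> no
  Tina (score=52) -> no
  Hank (score=82) -> YES


ANSWER: Hank


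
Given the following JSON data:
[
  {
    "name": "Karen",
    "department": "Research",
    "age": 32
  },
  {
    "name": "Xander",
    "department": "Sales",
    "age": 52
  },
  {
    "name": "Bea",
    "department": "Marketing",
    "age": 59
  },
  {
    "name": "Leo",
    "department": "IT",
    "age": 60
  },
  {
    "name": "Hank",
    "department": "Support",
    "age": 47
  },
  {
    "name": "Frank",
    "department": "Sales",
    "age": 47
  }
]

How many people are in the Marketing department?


Scanning records for department = Marketing
  Record 2: Bea
Count: 1

ANSWER: 1


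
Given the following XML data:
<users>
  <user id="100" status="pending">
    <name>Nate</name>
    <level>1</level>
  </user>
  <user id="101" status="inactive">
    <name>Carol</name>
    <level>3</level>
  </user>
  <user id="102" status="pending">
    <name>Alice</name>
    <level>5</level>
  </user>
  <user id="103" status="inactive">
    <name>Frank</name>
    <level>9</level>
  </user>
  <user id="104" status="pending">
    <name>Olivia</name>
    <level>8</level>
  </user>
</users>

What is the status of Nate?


Finding user with name = Nate
user id="100" status="pending"

ANSWER: pending


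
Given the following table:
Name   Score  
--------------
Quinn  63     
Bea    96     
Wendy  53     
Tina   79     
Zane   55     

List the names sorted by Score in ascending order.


Sorting by Score (ascending):
  Wendy: 53
  Zane: 55
  Quinn: 63
  Tina: 79
  Bea: 96


ANSWER: Wendy, Zane, Quinn, Tina, Bea


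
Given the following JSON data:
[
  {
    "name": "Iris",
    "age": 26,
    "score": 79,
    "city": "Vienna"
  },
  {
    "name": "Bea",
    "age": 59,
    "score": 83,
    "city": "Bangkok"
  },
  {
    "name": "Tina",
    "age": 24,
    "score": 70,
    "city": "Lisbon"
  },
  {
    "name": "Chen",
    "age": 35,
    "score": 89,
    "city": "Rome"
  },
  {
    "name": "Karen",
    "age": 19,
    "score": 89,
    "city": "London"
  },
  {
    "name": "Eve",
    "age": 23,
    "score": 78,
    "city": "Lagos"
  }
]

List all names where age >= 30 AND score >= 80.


Checking both conditions:
  Iris (age=26, score=79) -> no
  Bea (age=59, score=83) -> YES
  Tina (age=24, score=70) -> no
  Chen (age=35, score=89) -> YES
  Karen (age=19, score=89) -> no
  Eve (age=23, score=78) -> no


ANSWER: Bea, Chen


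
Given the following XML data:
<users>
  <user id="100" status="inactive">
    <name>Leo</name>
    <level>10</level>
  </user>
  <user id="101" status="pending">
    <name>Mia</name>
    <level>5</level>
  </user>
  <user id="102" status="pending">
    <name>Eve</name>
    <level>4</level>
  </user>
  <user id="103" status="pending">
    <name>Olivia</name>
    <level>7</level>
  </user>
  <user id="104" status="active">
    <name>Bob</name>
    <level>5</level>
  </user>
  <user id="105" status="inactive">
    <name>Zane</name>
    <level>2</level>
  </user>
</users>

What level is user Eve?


Finding user: Eve
<level>4</level>

ANSWER: 4


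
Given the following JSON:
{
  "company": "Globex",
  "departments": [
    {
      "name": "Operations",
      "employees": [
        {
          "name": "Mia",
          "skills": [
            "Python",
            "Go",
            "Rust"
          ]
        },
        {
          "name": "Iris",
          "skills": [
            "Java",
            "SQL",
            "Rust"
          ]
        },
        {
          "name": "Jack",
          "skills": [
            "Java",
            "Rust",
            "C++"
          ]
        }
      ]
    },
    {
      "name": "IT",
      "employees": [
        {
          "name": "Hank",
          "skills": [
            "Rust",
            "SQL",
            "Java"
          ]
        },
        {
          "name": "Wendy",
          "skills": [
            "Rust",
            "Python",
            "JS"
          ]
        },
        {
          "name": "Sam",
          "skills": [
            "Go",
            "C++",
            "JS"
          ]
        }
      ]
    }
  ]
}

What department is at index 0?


Path: departments[0].name
Value: Operations

ANSWER: Operations


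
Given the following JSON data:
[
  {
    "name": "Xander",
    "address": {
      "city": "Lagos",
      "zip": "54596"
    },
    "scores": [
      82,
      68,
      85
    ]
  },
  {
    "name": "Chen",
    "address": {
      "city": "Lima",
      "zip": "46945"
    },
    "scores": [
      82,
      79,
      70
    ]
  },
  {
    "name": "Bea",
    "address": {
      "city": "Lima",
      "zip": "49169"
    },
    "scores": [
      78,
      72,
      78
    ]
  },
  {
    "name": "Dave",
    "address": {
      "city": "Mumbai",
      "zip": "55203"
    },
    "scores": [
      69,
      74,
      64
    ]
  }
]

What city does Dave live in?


Path: records[3].address.city
Value: Mumbai

ANSWER: Mumbai


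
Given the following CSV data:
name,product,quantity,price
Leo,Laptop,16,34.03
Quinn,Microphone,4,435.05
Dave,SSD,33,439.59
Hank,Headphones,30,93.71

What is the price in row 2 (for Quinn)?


Row 2: Quinn
Column 'price' = 435.05

ANSWER: 435.05


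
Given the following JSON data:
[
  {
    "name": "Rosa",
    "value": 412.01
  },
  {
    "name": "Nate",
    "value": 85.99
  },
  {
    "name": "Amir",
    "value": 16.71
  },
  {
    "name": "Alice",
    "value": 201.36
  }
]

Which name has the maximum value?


Comparing values:
  Rosa: 412.01
  Nate: 85.99
  Amir: 16.71
  Alice: 201.36
Maximum: Rosa (412.01)

ANSWER: Rosa


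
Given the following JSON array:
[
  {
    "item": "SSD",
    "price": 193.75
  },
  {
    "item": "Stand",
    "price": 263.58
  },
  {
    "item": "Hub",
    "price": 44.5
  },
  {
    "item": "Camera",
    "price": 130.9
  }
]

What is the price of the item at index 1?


Array index 1 -> Stand
price = 263.58

ANSWER: 263.58


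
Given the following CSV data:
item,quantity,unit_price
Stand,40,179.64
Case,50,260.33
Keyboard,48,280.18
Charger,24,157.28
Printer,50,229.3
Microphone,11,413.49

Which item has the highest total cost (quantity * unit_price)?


Computing row totals:
  Stand: 7185.6
  Case: 13016.5
  Keyboard: 13448.64
  Charger: 3774.72
  Printer: 11465.0
  Microphone: 4548.39
Maximum: Keyboard (13448.64)

ANSWER: Keyboard


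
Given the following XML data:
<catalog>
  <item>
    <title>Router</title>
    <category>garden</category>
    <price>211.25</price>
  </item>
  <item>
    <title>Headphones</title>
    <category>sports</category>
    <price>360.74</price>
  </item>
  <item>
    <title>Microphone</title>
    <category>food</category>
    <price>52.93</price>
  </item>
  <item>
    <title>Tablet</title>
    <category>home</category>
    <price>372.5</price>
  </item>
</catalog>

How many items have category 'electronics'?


Scanning <item> elements for <category>electronics</category>:
Count: 0

ANSWER: 0


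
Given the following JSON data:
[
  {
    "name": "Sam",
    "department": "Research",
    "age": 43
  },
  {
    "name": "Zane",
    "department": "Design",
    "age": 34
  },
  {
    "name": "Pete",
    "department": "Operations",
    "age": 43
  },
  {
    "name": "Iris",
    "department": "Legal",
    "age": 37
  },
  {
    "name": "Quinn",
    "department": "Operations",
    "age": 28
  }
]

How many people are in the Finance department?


Scanning records for department = Finance
  No matches found
Count: 0

ANSWER: 0


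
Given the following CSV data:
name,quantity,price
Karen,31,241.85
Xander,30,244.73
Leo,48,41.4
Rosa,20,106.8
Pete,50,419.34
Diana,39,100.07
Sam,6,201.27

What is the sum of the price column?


Values in 'price' column:
  Row 1: 241.85
  Row 2: 244.73
  Row 3: 41.4
  Row 4: 106.8
  Row 5: 419.34
  Row 6: 100.07
  Row 7: 201.27
Sum = 241.85 + 244.73 + 41.4 + 106.8 + 419.34 + 100.07 + 201.27 = 1355.46

ANSWER: 1355.46


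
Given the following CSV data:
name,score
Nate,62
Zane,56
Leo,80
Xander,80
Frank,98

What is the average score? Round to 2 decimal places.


Scores: 62, 56, 80, 80, 98
Sum = 376
Count = 5
Average = 376 / 5 = 75.20

ANSWER: 75.20


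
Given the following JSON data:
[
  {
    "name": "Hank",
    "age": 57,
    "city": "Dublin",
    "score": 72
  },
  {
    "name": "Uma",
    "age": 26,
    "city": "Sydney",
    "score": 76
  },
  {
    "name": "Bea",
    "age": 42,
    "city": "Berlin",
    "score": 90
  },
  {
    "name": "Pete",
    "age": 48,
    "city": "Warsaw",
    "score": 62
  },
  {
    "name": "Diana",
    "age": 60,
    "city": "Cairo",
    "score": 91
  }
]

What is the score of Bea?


Looking up record where name = Bea
Record index: 2
Field 'score' = 90

ANSWER: 90


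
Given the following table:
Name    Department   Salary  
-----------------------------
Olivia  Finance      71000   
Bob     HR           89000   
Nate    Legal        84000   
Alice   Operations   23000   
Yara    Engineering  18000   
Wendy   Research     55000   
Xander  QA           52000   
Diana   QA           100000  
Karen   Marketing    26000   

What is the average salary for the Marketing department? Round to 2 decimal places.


Marketing department members:
  Karen: 26000
Sum = 26000
Count = 1
Average = 26000 / 1 = 26000.00

ANSWER: 26000.00


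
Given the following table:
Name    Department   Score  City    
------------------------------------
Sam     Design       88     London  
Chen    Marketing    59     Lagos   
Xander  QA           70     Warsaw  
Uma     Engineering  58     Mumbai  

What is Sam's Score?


Row 1: Sam
Score = 88

ANSWER: 88


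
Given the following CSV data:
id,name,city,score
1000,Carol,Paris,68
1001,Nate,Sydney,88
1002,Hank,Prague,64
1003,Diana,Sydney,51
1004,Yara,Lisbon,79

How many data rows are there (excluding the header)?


Counting rows (excluding header):
Header: id,name,city,score
Data rows: 5

ANSWER: 5


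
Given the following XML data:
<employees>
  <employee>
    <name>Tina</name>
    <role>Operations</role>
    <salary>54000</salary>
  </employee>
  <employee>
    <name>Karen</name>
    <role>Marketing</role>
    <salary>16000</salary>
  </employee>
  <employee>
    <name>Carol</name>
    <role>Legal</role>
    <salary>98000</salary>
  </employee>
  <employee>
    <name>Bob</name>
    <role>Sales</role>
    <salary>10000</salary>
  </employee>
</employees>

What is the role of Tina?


Searching for <employee> with <name>Tina</name>
Found at position 1
<role>Operations</role>

ANSWER: Operations


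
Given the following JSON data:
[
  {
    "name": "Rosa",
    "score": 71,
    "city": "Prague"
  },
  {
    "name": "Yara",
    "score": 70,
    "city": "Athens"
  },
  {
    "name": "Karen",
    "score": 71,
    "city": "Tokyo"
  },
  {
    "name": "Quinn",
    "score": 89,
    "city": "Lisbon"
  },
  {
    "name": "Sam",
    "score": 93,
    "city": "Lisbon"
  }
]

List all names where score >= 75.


Filtering records where score >= 75:
  Rosa (score=71) -> no
  Yara (score=70) -> no
  Karen (score=71) -> no
  Quinn (score=89) -> YES
  Sam (score=93) -> YES


ANSWER: Quinn, Sam


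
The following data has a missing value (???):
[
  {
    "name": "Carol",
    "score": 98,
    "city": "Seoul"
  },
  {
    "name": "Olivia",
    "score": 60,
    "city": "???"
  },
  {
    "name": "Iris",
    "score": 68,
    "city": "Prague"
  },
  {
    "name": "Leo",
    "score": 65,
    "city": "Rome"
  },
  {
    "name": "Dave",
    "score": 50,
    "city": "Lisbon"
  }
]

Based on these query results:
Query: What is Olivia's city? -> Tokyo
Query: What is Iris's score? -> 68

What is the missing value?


The missing value is Olivia's city
From query: Olivia's city = Tokyo

ANSWER: Tokyo


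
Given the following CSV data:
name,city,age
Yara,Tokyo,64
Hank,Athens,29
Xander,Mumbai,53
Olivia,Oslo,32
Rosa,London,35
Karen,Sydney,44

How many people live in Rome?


Scanning city column for 'Rome':
Total matches: 0

ANSWER: 0


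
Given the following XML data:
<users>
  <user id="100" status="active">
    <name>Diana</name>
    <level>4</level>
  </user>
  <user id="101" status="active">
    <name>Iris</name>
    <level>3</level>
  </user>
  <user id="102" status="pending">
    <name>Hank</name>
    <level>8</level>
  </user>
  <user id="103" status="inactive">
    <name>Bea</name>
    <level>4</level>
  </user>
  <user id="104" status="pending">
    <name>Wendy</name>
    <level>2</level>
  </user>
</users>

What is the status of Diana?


Finding user with name = Diana
user id="100" status="active"

ANSWER: active


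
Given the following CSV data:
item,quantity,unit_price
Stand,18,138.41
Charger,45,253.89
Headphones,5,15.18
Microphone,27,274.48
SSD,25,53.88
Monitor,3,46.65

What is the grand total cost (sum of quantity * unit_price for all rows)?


Computing row totals:
  Stand: 18 * 138.41 = 2491.38
  Charger: 45 * 253.89 = 11425.05
  Headphones: 5 * 15.18 = 75.9
  Microphone: 27 * 274.48 = 7410.96
  SSD: 25 * 53.88 = 1347.0
  Monitor: 3 * 46.65 = 139.95
Grand total = 2491.38 + 11425.05 + 75.9 + 7410.96 + 1347.0 + 139.95 = 22890.24

ANSWER: 22890.24


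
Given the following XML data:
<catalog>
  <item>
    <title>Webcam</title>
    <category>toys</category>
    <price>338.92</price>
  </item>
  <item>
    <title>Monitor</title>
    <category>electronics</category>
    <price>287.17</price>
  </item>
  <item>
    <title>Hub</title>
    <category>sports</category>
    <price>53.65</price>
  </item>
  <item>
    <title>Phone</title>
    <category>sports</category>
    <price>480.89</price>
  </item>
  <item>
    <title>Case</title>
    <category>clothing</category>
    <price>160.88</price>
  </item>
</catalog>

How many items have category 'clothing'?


Scanning <item> elements for <category>clothing</category>:
  Item 5: Case -> MATCH
Count: 1

ANSWER: 1


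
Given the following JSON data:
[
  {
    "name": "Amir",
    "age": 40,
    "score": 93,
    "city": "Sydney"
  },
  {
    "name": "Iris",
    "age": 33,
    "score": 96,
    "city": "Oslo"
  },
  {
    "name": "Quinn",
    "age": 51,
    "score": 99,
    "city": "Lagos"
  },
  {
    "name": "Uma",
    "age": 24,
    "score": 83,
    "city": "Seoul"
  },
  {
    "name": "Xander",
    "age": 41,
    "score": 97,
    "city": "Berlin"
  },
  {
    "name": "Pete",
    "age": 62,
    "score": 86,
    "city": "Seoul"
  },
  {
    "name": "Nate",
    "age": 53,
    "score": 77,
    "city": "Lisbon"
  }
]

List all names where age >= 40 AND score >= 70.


Checking both conditions:
  Amir (age=40, score=93) -> YES
  Iris (age=33, score=96) -> no
  Quinn (age=51, score=99) -> YES
  Uma (age=24, score=83) -> no
  Xander (age=41, score=97) -> YES
  Pete (age=62, score=86) -> YES
  Nate (age=53, score=77) -> YES


ANSWER: Amir, Quinn, Xander, Pete, Nate


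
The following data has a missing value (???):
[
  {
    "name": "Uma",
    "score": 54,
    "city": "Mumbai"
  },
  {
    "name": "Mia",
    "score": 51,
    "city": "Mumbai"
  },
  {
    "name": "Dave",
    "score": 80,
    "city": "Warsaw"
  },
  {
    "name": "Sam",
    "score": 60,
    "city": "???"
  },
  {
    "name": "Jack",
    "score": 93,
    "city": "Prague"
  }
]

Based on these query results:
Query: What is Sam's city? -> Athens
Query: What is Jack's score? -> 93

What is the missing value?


The missing value is Sam's city
From query: Sam's city = Athens

ANSWER: Athens


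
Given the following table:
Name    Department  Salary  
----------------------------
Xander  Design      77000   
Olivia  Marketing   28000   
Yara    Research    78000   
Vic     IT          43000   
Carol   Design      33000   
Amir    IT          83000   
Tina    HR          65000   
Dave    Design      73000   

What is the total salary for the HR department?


HR department members:
  Tina: 65000
Total = 65000 = 65000

ANSWER: 65000


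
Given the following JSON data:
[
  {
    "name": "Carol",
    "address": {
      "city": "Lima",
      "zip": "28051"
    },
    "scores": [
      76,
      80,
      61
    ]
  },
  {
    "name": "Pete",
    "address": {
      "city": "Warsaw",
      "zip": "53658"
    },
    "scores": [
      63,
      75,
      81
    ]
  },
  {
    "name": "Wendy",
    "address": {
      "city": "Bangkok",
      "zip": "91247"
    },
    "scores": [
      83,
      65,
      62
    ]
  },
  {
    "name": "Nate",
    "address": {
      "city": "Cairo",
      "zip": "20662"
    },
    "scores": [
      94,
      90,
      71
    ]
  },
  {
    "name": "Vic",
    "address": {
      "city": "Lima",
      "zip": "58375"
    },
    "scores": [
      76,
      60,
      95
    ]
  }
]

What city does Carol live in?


Path: records[0].address.city
Value: Lima

ANSWER: Lima


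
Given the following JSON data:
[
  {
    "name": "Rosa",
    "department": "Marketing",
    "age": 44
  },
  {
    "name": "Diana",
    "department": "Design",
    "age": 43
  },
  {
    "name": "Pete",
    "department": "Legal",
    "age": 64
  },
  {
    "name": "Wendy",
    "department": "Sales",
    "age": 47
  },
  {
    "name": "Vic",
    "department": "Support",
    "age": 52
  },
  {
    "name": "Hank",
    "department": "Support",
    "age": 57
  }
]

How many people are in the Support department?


Scanning records for department = Support
  Record 4: Vic
  Record 5: Hank
Count: 2

ANSWER: 2


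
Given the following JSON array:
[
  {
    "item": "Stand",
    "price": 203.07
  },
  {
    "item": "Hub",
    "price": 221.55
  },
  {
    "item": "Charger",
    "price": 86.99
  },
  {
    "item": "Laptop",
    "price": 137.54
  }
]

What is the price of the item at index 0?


Array index 0 -> Stand
price = 203.07

ANSWER: 203.07


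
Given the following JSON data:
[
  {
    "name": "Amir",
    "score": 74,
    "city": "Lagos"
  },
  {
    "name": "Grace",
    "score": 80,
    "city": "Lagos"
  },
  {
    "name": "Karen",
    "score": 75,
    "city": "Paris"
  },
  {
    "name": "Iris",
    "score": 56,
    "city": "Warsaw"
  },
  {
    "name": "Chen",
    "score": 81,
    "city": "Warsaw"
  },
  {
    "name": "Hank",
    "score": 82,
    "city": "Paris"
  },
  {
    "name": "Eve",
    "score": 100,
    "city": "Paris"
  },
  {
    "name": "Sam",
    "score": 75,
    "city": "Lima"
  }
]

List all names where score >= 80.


Filtering records where score >= 80:
  Amir (score=74) -> no
  Grace (score=80) -> YES
  Karen (score=75) -> no
  Iris (score=56) -> no
  Chen (score=81) -> YES
  Hank (score=82) -> YES
  Eve (score=100) -> YES
  Sam (score=75) -> no


ANSWER: Grace, Chen, Hank, Eve


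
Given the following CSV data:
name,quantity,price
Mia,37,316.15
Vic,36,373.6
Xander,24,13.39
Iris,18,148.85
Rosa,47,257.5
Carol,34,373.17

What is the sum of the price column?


Values in 'price' column:
  Row 1: 316.15
  Row 2: 373.6
  Row 3: 13.39
  Row 4: 148.85
  Row 5: 257.5
  Row 6: 373.17
Sum = 316.15 + 373.6 + 13.39 + 148.85 + 257.5 + 373.17 = 1482.66

ANSWER: 1482.66


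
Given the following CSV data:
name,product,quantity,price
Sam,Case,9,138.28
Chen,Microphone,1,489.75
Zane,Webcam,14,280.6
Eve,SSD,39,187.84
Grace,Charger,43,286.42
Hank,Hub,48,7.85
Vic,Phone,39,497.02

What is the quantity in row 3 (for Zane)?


Row 3: Zane
Column 'quantity' = 14

ANSWER: 14


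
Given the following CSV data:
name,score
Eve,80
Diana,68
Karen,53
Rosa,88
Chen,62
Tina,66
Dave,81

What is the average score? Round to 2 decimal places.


Scores: 80, 68, 53, 88, 62, 66, 81
Sum = 498
Count = 7
Average = 498 / 7 = 71.14

ANSWER: 71.14


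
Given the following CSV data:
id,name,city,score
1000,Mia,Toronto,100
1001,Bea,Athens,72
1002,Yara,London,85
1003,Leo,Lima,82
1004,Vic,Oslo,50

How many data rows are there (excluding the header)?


Counting rows (excluding header):
Header: id,name,city,score
Data rows: 5

ANSWER: 5


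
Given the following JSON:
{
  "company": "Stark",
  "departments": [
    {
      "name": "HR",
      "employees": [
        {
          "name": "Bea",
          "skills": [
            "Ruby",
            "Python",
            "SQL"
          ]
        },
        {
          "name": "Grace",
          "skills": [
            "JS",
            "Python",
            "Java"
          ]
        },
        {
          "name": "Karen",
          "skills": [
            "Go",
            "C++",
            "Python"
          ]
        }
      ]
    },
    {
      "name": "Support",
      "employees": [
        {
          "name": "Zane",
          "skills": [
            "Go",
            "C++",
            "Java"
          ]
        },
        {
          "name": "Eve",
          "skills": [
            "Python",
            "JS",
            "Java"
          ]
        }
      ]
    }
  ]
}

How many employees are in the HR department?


Path: departments[0].employees
Count: 3

ANSWER: 3


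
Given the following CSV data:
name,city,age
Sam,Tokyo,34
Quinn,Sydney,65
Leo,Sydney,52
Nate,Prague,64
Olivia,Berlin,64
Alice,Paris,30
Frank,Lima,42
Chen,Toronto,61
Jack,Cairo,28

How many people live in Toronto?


Scanning city column for 'Toronto':
  Row 8: Chen -> MATCH
Total matches: 1

ANSWER: 1


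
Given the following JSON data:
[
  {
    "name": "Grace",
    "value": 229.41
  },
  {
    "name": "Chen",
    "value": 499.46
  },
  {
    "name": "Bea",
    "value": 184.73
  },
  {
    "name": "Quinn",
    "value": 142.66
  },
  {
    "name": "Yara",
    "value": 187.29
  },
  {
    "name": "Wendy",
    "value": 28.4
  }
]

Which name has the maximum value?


Comparing values:
  Grace: 229.41
  Chen: 499.46
  Bea: 184.73
  Quinn: 142.66
  Yara: 187.29
  Wendy: 28.4
Maximum: Chen (499.46)

ANSWER: Chen


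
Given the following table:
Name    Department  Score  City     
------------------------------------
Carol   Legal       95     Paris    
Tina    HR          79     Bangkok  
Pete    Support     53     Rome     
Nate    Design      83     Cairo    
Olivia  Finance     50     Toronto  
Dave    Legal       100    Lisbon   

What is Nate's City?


Row 4: Nate
City = Cairo

ANSWER: Cairo


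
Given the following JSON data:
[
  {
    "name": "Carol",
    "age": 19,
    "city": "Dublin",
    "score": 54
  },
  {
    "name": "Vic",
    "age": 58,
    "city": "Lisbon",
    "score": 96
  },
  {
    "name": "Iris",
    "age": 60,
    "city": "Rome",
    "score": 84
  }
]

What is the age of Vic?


Looking up record where name = Vic
Record index: 1
Field 'age' = 58

ANSWER: 58


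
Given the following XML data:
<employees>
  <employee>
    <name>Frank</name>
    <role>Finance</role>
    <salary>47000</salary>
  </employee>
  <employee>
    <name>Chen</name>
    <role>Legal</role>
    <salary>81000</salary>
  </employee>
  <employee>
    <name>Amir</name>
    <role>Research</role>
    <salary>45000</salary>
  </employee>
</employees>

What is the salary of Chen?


Searching for <employee> with <name>Chen</name>
Found at position 2
<salary>81000</salary>

ANSWER: 81000


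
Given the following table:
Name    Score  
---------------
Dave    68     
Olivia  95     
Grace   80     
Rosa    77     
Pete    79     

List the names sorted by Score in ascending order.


Sorting by Score (ascending):
  Dave: 68
  Rosa: 77
  Pete: 79
  Grace: 80
  Olivia: 95


ANSWER: Dave, Rosa, Pete, Grace, Olivia


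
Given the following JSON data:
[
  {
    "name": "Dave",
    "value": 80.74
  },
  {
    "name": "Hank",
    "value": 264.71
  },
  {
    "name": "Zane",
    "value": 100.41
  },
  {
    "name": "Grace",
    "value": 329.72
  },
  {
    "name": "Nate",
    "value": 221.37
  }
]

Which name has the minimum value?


Comparing values:
  Dave: 80.74
  Hank: 264.71
  Zane: 100.41
  Grace: 329.72
  Nate: 221.37
Minimum: Dave (80.74)

ANSWER: Dave


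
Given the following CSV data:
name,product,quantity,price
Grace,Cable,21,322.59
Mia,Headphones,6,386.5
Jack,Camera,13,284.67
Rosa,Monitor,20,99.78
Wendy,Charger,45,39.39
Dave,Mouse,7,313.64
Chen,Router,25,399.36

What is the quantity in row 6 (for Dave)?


Row 6: Dave
Column 'quantity' = 7

ANSWER: 7


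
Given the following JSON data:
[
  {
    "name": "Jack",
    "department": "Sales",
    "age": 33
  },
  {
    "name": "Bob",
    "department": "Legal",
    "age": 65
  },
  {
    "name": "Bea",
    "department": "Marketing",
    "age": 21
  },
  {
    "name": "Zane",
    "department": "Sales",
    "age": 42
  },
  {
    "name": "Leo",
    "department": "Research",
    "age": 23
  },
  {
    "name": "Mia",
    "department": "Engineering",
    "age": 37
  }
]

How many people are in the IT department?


Scanning records for department = IT
  No matches found
Count: 0

ANSWER: 0


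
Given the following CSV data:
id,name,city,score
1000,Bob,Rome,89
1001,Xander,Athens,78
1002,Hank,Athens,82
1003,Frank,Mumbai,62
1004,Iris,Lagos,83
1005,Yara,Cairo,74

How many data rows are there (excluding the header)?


Counting rows (excluding header):
Header: id,name,city,score
Data rows: 6

ANSWER: 6


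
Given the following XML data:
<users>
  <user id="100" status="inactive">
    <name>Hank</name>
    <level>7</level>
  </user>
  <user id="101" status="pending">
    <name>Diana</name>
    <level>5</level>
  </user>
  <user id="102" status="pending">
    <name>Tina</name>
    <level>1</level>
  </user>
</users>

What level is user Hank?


Finding user: Hank
<level>7</level>

ANSWER: 7


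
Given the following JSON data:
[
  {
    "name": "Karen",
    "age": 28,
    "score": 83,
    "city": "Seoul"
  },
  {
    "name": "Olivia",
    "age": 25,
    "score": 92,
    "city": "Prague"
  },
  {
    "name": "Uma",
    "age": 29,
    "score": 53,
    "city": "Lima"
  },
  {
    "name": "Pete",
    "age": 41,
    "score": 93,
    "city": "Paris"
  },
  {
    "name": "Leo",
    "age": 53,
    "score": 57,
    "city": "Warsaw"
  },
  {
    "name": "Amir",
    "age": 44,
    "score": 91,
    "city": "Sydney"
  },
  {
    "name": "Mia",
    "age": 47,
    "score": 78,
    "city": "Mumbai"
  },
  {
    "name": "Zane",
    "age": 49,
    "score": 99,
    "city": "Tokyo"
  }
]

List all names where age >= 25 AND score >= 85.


Checking both conditions:
  Karen (age=28, score=83) -> no
  Olivia (age=25, score=92) -> YES
  Uma (age=29, score=53) -> no
  Pete (age=41, score=93) -> YES
  Leo (age=53, score=57) -> no
  Amir (age=44, score=91) -> YES
  Mia (age=47, score=78) -> no
  Zane (age=49, score=99) -> YES


ANSWER: Olivia, Pete, Amir, Zane


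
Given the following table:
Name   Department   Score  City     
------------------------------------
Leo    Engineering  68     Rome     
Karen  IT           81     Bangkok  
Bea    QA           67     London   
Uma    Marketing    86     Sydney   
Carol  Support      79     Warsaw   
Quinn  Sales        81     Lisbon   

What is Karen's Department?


Row 2: Karen
Department = IT

ANSWER: IT


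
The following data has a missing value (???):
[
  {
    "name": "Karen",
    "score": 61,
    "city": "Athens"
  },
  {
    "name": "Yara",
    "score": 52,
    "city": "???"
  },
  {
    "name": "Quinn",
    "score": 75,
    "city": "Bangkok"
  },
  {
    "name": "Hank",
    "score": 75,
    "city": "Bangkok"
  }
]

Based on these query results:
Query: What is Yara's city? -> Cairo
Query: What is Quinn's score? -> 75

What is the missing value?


The missing value is Yara's city
From query: Yara's city = Cairo

ANSWER: Cairo


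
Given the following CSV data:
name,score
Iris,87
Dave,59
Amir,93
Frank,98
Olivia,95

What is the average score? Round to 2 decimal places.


Scores: 87, 59, 93, 98, 95
Sum = 432
Count = 5
Average = 432 / 5 = 86.40

ANSWER: 86.40


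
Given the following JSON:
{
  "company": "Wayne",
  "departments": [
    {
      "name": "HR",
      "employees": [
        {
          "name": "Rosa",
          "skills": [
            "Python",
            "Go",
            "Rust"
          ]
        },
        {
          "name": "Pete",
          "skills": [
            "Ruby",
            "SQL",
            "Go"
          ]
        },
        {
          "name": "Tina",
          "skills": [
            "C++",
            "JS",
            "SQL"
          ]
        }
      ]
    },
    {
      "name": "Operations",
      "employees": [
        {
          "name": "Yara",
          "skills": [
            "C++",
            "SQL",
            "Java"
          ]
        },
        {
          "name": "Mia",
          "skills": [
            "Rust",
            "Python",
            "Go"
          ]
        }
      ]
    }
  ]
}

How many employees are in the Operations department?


Path: departments[1].employees
Count: 2

ANSWER: 2


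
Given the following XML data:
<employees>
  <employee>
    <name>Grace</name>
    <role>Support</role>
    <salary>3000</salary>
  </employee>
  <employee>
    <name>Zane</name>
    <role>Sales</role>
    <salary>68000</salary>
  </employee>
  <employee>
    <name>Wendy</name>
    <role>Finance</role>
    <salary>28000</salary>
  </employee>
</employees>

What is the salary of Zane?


Searching for <employee> with <name>Zane</name>
Found at position 2
<salary>68000</salary>

ANSWER: 68000


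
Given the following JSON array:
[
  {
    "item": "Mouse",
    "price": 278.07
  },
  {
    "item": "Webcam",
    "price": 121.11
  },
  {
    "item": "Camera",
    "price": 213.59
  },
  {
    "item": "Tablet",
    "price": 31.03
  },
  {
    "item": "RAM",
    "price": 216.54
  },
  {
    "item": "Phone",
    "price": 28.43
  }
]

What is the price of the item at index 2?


Array index 2 -> Camera
price = 213.59

ANSWER: 213.59


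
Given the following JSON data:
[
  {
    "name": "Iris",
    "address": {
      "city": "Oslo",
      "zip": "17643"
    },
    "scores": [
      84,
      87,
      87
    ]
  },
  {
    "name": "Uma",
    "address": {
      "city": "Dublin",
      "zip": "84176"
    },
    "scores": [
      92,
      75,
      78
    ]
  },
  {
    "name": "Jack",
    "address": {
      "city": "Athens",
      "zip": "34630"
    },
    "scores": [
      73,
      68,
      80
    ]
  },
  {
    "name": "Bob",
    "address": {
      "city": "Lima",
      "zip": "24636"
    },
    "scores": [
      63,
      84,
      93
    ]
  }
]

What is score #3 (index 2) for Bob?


Path: records[3].scores[2]
Value: 93

ANSWER: 93


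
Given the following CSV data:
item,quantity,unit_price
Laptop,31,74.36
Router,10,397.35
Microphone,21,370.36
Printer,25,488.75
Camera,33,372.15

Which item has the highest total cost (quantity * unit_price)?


Computing row totals:
  Laptop: 2305.16
  Router: 3973.5
  Microphone: 7777.56
  Printer: 12218.75
  Camera: 12280.95
Maximum: Camera (12280.95)

ANSWER: Camera
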